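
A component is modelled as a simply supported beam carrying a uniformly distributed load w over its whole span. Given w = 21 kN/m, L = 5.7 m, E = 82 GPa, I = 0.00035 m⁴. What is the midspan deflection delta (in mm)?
Model: a simply supported beam carrying a uniformly distributed load w over its whole span, so delta = (5·w·L^4) / (384·E·I).
Convert to SI units:
  w = 21 kN/m = 21000 N/m
  E = 82 GPa = 8.2 × 10¹⁰ Pa
Substitute:
  delta = (5 × 21000 × 5.7^4) / (384 × (8.2 × 10¹⁰) × 0.00035)
  delta = 0.01006 m
Convert: delta = 0.01006 m = 10.06 mm
Final answer: delta = 10.06 mm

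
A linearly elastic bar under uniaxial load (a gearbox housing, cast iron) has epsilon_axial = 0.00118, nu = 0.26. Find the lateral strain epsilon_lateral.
Model: a linearly elastic bar under uniaxial load, so epsilon_lateral = -nu·epsilon_axial.
Substitute:
  epsilon_lateral = -(0.26 × 0.00118)
  epsilon_lateral = -0.0003068
Final answer: epsilon_lateral = -0.0003068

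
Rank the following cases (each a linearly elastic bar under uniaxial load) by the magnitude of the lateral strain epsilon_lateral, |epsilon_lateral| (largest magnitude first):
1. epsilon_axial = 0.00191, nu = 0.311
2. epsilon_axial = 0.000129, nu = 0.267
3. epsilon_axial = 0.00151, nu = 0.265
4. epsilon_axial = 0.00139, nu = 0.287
Model: a linearly elastic bar under uniaxial load, so epsilon_lateral = -nu·epsilon_axial (SI units).
  Case 1: epsilon_lateral = -(0.311 × 0.00191) = -0.000594
  Case 2: epsilon_lateral = -(0.267 × 0.000129) = -3.444 × 10⁻⁵
  Case 3: epsilon_lateral = -(0.265 × 0.00151) = -0.0004002
  Case 4: epsilon_lateral = -(0.287 × 0.00139) = -0.0003989
Ordering by |epsilon_lateral|: 0.000594 (case 1) > 0.0004002 (case 3) > 0.0003989 (case 4) > 3.444 × 10⁻⁵ (case 2)
Final answer: 1, 3, 4, 2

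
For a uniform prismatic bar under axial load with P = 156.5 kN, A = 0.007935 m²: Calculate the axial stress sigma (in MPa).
Model: a uniform prismatic bar under axial load, so sigma = P / A.
Convert to SI units:
  P = 156.5 kN = 156500 N
Substitute:
  sigma = 156500 / 0.007935
  sigma = 1.972 × 10⁷ Pa
Convert: sigma = 1.972 × 10⁷ Pa = 19.72 MPa
Final answer: sigma = 19.72 MPa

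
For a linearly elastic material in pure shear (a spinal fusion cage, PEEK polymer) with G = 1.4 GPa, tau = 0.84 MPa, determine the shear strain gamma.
Model: a linearly elastic material in pure shear, so tau = G·gamma.
Solve for gamma: gamma = tau / G.
Convert to SI units:
  G = 1.4 GPa = 1.4 × 10⁹ Pa
  tau = 0.84 MPa = 840000 Pa
Substitute:
  gamma = 840000 / (1.4 × 10⁹)
  gamma = 0.0006
Final answer: gamma = 0.0006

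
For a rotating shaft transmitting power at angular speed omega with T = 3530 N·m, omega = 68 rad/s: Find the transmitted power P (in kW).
Model: a rotating shaft transmitting power at angular speed omega, so P = T·omega.
Substitute:
  P = 3530 × 68
  P = 240000 W
Convert: P = 240000 W = 240 kW
Final answer: P = 240 kW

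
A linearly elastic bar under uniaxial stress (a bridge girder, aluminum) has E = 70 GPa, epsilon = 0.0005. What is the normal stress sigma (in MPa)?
Model: a linearly elastic bar under uniaxial stress, so sigma = E·epsilon.
Convert to SI units:
  E = 70 GPa = 7 × 10¹⁰ Pa
Substitute:
  sigma = (7 × 10¹⁰) × 0.0005
  sigma = 3.5 × 10⁷ Pa
Convert: sigma = 3.5 × 10⁷ Pa = 35 MPa
Final answer: sigma = 35 MPa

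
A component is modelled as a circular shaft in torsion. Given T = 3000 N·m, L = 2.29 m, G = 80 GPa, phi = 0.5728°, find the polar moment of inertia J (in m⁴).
Model: a circular shaft in torsion, so phi = (T·L) / (G·J).
Solve for J: J = (T·L) / (phi·G).
Convert to SI units:
  G = 80 GPa = 8 × 10¹⁰ Pa
  phi = 0.5728° = 0.009997 rad
Substitute:
  J = (3000 × 2.29) / (0.009997 × (8 × 10¹⁰))
  J = 8.59 × 10⁻⁶ m⁴
Final answer: J = 8.59 × 10⁻⁶ m⁴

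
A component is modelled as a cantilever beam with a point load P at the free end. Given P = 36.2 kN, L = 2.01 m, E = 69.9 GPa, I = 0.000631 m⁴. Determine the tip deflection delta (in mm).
Model: a cantilever beam with a point load P at the free end, so delta = (P·L^3) / (3·E·I).
Convert to SI units:
  P = 36.2 kN = 36200 N
  E = 69.9 GPa = 6.99 × 10¹⁰ Pa
Substitute:
  delta = (36200 × 2.01^3) / (3 × (6.99 × 10¹⁰) × 0.000631)
  delta = 0.002222 m
Convert: delta = 0.002222 m = 2.222 mm
Final answer: delta = 2.222 mm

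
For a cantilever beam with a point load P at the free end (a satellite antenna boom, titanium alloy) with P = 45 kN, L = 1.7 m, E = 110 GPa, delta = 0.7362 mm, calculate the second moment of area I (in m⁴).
Model: a cantilever beam with a point load P at the free end, so delta = (P·L^3) / (3·E·I).
Solve for I: I = (P·L^3) / (3·delta·E).
Convert to SI units:
  P = 45 kN = 45000 N
  E = 110 GPa = 1.1 × 10¹¹ Pa
  delta = 0.7362 mm = 0.0007362 m
Substitute:
  I = (45000 × 1.7^3) / (3 × 0.0007362 × (1.1 × 10¹¹))
  I = 0.00091 m⁴
Final answer: I = 0.00091 m⁴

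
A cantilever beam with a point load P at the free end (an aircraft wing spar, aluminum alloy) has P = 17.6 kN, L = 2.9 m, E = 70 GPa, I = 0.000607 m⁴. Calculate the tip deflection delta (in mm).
Model: a cantilever beam with a point load P at the free end, so delta = (P·L^3) / (3·E·I).
Convert to SI units:
  P = 17.6 kN = 17600 N
  E = 70 GPa = 7 × 10¹⁰ Pa
Substitute:
  delta = (17600 × 2.9^3) / (3 × (7 × 10¹⁰) × 0.000607)
  delta = 0.003367 m
Convert: delta = 0.003367 m = 3.367 mm
Final answer: delta = 3.367 mm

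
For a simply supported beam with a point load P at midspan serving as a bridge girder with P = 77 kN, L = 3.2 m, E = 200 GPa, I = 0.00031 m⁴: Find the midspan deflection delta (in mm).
Model: a simply supported beam with a point load P at midspan, so delta = (P·L^3) / (48·E·I).
Convert to SI units:
  P = 77 kN = 77000 N
  E = 200 GPa = 2 × 10¹¹ Pa
Substitute:
  delta = (77000 × 3.2^3) / (48 × (2 × 10¹¹) × 0.00031)
  delta = 0.0008478 m
Convert: delta = 0.0008478 m = 0.8478 mm
Final answer: delta = 0.8478 mm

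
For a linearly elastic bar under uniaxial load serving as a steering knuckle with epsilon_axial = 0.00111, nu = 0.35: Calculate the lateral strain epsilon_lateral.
Model: a linearly elastic bar under uniaxial load, so epsilon_lateral = -nu·epsilon_axial.
Substitute:
  epsilon_lateral = -(0.35 × 0.00111)
  epsilon_lateral = -0.0003885
Final answer: epsilon_lateral = -0.0003885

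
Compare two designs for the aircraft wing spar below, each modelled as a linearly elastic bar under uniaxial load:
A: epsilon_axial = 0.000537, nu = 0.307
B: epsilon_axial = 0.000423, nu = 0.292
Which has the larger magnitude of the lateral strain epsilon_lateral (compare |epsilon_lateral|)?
Model: a linearly elastic bar under uniaxial load, so epsilon_lateral = -nu·epsilon_axial (SI units).
  A: epsilon_lateral = -(0.307 × 0.000537) = -0.0001649
  B: epsilon_lateral = -(0.292 × 0.000423) = -0.0001235
|epsilon_lateral|: A = 0.0001649, B = 0.0001235, so A is larger in magnitude.
Final answer: A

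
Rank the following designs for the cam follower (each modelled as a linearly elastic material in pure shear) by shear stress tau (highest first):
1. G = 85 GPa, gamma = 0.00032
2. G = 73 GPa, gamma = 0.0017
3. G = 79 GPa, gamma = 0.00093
Model: a linearly elastic material in pure shear, so tau = G·gamma (SI units).
  Case 1: tau = (8.5 × 10¹⁰) × 0.00032 = 2.72 × 10⁷ Pa = 27.2 MPa
  Case 2: tau = (7.3 × 10¹⁰) × 0.0017 = 1.241 × 10⁸ Pa = 124.1 MPa
  Case 3: tau = (7.9 × 10¹⁰) × 0.00093 = 7.347 × 10⁷ Pa = 73.47 MPa
Ordering: 124.1 MPa (case 2) > 73.47 MPa (case 3) > 27.2 MPa (case 1)
Final answer: 2, 3, 1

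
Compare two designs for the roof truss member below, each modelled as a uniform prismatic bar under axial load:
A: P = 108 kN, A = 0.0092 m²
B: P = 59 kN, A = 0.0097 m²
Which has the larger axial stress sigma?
Model: a uniform prismatic bar under axial load, so sigma = P / A (SI units).
  A: sigma = 108000 / 0.0092 = 1.174 × 10⁷ Pa = 11.74 MPa
  B: sigma = 59000 / 0.0097 = 6.082 × 10⁶ Pa = 6.082 MPa
11.74 MPa > 6.082 MPa, so A is larger.
Final answer: A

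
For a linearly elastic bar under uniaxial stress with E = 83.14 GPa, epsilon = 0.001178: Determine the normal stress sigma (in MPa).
Model: a linearly elastic bar under uniaxial stress, so sigma = E·epsilon.
Convert to SI units:
  E = 83.14 GPa = 8.314 × 10¹⁰ Pa
Substitute:
  sigma = (8.314 × 10¹⁰) × 0.001178
  sigma = 9.794 × 10⁷ Pa
Convert: sigma = 9.794 × 10⁷ Pa = 97.94 MPa
Final answer: sigma = 97.94 MPa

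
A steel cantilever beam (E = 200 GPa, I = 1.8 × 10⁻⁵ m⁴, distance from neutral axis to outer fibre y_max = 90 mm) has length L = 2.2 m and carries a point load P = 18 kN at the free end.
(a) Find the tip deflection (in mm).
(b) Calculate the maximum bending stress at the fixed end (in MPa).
(a) Tip deflection of a cantilever with an end point load: δ = P·L^3 / (3·E·I). Convert P = 18 kN = 18000 N, E = 200 GPa = 2 × 10¹¹ Pa.
  δ = (18000 × 2.2^3) / (3 × (2 × 10¹¹) × (1.8 × 10⁻⁵)) = 0.01775 m = 17.75 mm
(b) Maximum bending moment at the fixed end: M = P·L = 18000 × 2.2 = 39600 N·m. Convert y_max = 90 mm = 0.09 m.
  σ = M·y_max / I = (39600 × 0.09) / (1.8 × 10⁻⁵) = 1.98 × 10⁸ Pa = 198 MPa
Final answer: (a) δ = 17.75 mm, (b) σ = 198 MPa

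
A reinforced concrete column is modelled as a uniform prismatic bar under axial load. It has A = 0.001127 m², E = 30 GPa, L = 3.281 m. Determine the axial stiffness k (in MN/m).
Model: a uniform prismatic bar under axial load, so k = (A·E) / L.
Convert to SI units:
  E = 30 GPa = 3 × 10¹⁰ Pa
Substitute:
  k = (0.001127 × (3 × 10¹⁰)) / 3.281
  k = 1.03 × 10⁷ N/m
Convert: k = 1.03 × 10⁷ N/m = 10.3 MN/m
Final answer: k = 10.3 MN/m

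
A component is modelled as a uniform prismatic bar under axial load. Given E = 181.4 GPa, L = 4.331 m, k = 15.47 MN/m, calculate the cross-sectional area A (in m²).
Model: a uniform prismatic bar under axial load, so k = (A·E) / L.
Solve for A: A = (k·L) / E.
Convert to SI units:
  E = 181.4 GPa = 1.814 × 10¹¹ Pa
  k = 15.47 MN/m = 1.547 × 10⁷ N/m
Substitute:
  A = ((1.547 × 10⁷) × 4.331) / (1.814 × 10¹¹)
  A = 0.0003694 m²
Final answer: A = 0.0003694 m²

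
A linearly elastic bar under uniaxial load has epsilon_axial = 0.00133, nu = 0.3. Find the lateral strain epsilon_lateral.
Model: a linearly elastic bar under uniaxial load, so epsilon_lateral = -nu·epsilon_axial.
Substitute:
  epsilon_lateral = -(0.3 × 0.00133)
  epsilon_lateral = -0.000399
Final answer: epsilon_lateral = -0.000399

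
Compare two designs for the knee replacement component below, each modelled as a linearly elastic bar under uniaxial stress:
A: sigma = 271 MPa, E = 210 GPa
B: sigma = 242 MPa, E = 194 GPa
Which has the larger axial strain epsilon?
Model: a linearly elastic bar under uniaxial stress, so epsilon = sigma / E (SI units).
  A: epsilon = (2.71 × 10⁸) / (2.1 × 10¹¹) = 0.00129
  B: epsilon = (2.42 × 10⁸) / (1.94 × 10¹¹) = 0.001247
0.00129 > 0.001247, so A is larger.
Final answer: A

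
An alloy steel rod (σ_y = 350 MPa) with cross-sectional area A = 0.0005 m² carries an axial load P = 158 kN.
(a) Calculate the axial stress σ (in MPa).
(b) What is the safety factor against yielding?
(a) Axial stress σ = P/A. Convert P = 158 kN = 158000 N.
  σ = 158000 / 0.0005 = 3.16 × 10⁸ Pa = 316 MPa
(b) Safety factor SF = σ_y/σ = 350 / 316 = 1.108
Final answer: (a) σ = 316 MPa, (b) SF = 1.108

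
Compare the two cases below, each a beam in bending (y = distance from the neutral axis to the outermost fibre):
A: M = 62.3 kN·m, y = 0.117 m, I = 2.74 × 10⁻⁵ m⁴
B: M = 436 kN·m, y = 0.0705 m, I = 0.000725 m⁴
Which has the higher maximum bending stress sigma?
Model: a beam in bending (y = distance from the neutral axis to the outermost fibre), so sigma = (M·y) / I (SI units).
  A: sigma = (62300 × 0.117) / (2.74 × 10⁻⁵) = 2.66 × 10⁸ Pa = 266 MPa
  B: sigma = (436000 × 0.0705) / 0.000725 = 4.24 × 10⁷ Pa = 42.4 MPa
266 MPa > 42.4 MPa, so A is larger.
Final answer: A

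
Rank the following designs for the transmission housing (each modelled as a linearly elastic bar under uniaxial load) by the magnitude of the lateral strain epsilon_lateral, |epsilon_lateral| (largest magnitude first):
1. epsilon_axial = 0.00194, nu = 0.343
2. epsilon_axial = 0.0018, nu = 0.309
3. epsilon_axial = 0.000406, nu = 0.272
Model: a linearly elastic bar under uniaxial load, so epsilon_lateral = -nu·epsilon_axial (SI units).
  Case 1: epsilon_lateral = -(0.343 × 0.00194) = -0.0006654
  Case 2: epsilon_lateral = -(0.309 × 0.0018) = -0.0005562
  Case 3: epsilon_lateral = -(0.272 × 0.000406) = -0.0001104
Ordering by |epsilon_lateral|: 0.0006654 (case 1) > 0.0005562 (case 2) > 0.0001104 (case 3)
Final answer: 1, 2, 3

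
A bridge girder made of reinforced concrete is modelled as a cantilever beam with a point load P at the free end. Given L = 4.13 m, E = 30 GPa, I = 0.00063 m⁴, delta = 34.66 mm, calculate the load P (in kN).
Model: a cantilever beam with a point load P at the free end, so delta = (P·L^3) / (3·E·I).
Solve for P: P = (3·delta·E·I) / L^3.
Convert to SI units:
  E = 30 GPa = 3 × 10¹⁰ Pa
  delta = 34.66 mm = 0.03466 m
Substitute:
  P = (3 × 0.03466 × (3 × 10¹⁰) × 0.00063) / 4.13^3
  P = 27900 N
Convert: P = 27900 N = 27.9 kN
Final answer: P = 27.9 kN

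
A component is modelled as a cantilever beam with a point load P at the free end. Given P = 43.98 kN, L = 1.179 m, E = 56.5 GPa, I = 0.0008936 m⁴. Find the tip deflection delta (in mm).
Model: a cantilever beam with a point load P at the free end, so delta = (P·L^3) / (3·E·I).
Convert to SI units:
  P = 43.98 kN = 43980 N
  E = 56.5 GPa = 5.65 × 10¹⁰ Pa
Substitute:
  delta = (43980 × 1.179^3) / (3 × (5.65 × 10¹⁰) × 0.0008936)
  delta = 0.0004759 m
Convert: delta = 0.0004759 m = 0.4759 mm
Final answer: delta = 0.4759 mm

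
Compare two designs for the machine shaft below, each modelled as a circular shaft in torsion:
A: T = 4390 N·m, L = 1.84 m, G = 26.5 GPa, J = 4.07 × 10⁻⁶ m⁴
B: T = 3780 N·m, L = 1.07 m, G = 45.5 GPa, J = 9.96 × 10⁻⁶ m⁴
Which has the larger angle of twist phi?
Model: a circular shaft in torsion, so phi = (T·L) / (G·J) (SI units).
  A: phi = (4390 × 1.84) / ((2.65 × 10¹⁰) × (4.07 × 10⁻⁶)) = 0.07489 rad = 4.291°
  B: phi = (3780 × 1.07) / ((4.55 × 10¹⁰) × (9.96 × 10⁻⁶)) = 0.008925 rad = 0.5114°
4.291° > 0.5114°, so A is larger.
Final answer: A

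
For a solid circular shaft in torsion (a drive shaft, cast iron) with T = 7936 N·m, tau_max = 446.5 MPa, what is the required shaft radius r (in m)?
Model: a solid circular shaft in torsion, so tau_max = (2·T) / (π·r^3).
Solve for r: r = ((2·T) / (π·tau_max))^(1/3).
Convert to SI units:
  tau_max = 446.5 MPa = 4.465 × 10⁸ Pa
Substitute:
  r = ((2 × 7936) / (π × (4.465 × 10⁸)))^(1/3)
  r = 0.02245 m
Final answer: r = 0.02245 m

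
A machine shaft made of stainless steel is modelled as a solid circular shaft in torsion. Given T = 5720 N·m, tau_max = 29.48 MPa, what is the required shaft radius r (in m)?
Model: a solid circular shaft in torsion, so tau_max = (2·T) / (π·r^3).
Solve for r: r = ((2·T) / (π·tau_max))^(1/3).
Convert to SI units:
  tau_max = 29.48 MPa = 2.948 × 10⁷ Pa
Substitute:
  r = ((2 × 5720) / (π × (2.948 × 10⁷)))^(1/3)
  r = 0.0498 m
Final answer: r = 0.0498 m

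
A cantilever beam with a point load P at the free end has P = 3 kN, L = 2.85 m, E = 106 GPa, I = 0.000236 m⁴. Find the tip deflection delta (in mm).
Model: a cantilever beam with a point load P at the free end, so delta = (P·L^3) / (3·E·I).
Convert to SI units:
  P = 3 kN = 3000 N
  E = 106 GPa = 1.06 × 10¹¹ Pa
Substitute:
  delta = (3000 × 2.85^3) / (3 × (1.06 × 10¹¹) × 0.000236)
  delta = 0.0009254 m
Convert: delta = 0.0009254 m = 0.9254 mm
Final answer: delta = 0.9254 mm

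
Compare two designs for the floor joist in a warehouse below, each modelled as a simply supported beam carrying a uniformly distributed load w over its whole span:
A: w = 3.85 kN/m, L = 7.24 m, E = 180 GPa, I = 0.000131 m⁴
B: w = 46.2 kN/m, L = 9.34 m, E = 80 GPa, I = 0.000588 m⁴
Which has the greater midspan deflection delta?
Model: a simply supported beam carrying a uniformly distributed load w over its whole span, so delta = (5·w·L^4) / (384·E·I) (SI units).
  A: delta = (5 × 3850 × 7.24^4) / (384 × (1.8 × 10¹¹) × 0.000131) = 0.005841 m = 5.841 mm
  B: delta = (5 × 46200 × 9.34^4) / (384 × (8 × 10¹⁰) × 0.000588) = 0.09732 m = 97.32 mm
97.32 mm > 5.841 mm, so B is larger.
Final answer: B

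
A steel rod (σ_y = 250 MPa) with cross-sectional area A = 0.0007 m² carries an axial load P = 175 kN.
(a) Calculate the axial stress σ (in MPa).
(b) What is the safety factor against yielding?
(a) Axial stress σ = P/A. Convert P = 175 kN = 175000 N.
  σ = 175000 / 0.0007 = 2.5 × 10⁸ Pa = 250 MPa
(b) Safety factor SF = σ_y/σ = 250 / 250 = 1
Final answer: (a) σ = 250 MPa, (b) SF = 1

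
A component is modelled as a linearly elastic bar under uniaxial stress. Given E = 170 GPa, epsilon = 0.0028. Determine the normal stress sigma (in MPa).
Model: a linearly elastic bar under uniaxial stress, so sigma = E·epsilon.
Convert to SI units:
  E = 170 GPa = 1.7 × 10¹¹ Pa
Substitute:
  sigma = (1.7 × 10¹¹) × 0.0028
  sigma = 4.76 × 10⁸ Pa
Convert: sigma = 4.76 × 10⁸ Pa = 476 MPa
Final answer: sigma = 476 MPa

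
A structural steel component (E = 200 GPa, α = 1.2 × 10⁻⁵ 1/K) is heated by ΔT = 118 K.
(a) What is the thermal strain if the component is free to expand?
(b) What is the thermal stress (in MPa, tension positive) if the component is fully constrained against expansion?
(a) Free thermal strain ε_th = α·ΔT = (1.2 × 10⁻⁵) × 118 = 0.001416
(b) Fully constrained, the expansion is suppressed, so σ = -E·α·ΔT. Convert E = 200 GPa = 2 × 10¹¹ Pa.
  σ = -(2 × 10¹¹) × (1.2 × 10⁻⁵) × 118 = -2.832 × 10⁸ Pa = -283.2 MPa (compressive)
Final answer: (a) ε_th = 0.001416, (b) σ = -283.2 MPa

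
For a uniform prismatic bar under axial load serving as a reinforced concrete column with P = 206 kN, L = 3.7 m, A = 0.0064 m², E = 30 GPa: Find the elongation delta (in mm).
Model: a uniform prismatic bar under axial load, so delta = (P·L) / (A·E).
Convert to SI units:
  P = 206 kN = 206000 N
  E = 30 GPa = 3 × 10¹⁰ Pa
Substitute:
  delta = (206000 × 3.7) / (0.0064 × (3 × 10¹⁰))
  delta = 0.00397 m
Convert: delta = 0.00397 m = 3.97 mm
Final answer: delta = 3.97 mm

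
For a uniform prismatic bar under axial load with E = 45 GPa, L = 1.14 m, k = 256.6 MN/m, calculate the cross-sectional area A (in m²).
Model: a uniform prismatic bar under axial load, so k = (A·E) / L.
Solve for A: A = (k·L) / E.
Convert to SI units:
  E = 45 GPa = 4.5 × 10¹⁰ Pa
  k = 256.6 MN/m = 2.566 × 10⁸ N/m
Substitute:
  A = ((2.566 × 10⁸) × 1.14) / (4.5 × 10¹⁰)
  A = 0.006501 m²
Final answer: A = 0.006501 m²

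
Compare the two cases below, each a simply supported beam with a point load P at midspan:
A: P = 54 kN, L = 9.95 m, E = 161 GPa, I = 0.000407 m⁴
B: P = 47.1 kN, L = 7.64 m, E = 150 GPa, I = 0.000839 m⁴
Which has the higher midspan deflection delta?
Model: a simply supported beam with a point load P at midspan, so delta = (P·L^3) / (48·E·I) (SI units).
  A: delta = (54000 × 9.95^3) / (48 × (1.61 × 10¹¹) × 0.000407) = 0.01691 m = 16.91 mm
  B: delta = (47100 × 7.64^3) / (48 × (1.5 × 10¹¹) × 0.000839) = 0.003477 m = 3.477 mm
16.91 mm > 3.477 mm, so A is larger.
Final answer: A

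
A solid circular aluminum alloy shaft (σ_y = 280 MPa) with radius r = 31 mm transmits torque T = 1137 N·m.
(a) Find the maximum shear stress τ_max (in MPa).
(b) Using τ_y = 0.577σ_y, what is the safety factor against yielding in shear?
(a) For a solid circular shaft, τ_max = T·r/J with J = π·r^4/2, i.e. τ_max = 2·T / (π·r^3). Convert r = 31 mm = 0.031 m.
  τ_max = (2 × 1137) / (π × 0.031^3) = 2.43 × 10⁷ Pa = 24.3 MPa
(b) τ_y = 0.577 × 280 = 161.56 MPa
  SF = τ_y/τ_max = 161.56 / 24.3 = 6.649
Final answer: (a) τ_max = 24.3 MPa, (b) SF = 6.649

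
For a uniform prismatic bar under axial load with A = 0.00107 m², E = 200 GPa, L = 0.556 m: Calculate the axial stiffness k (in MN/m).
Model: a uniform prismatic bar under axial load, so k = (A·E) / L.
Convert to SI units:
  E = 200 GPa = 2 × 10¹¹ Pa
Substitute:
  k = (0.00107 × (2 × 10¹¹)) / 0.556
  k = 3.849 × 10⁸ N/m
Convert: k = 3.849 × 10⁸ N/m = 384.9 MN/m
Final answer: k = 384.9 MN/m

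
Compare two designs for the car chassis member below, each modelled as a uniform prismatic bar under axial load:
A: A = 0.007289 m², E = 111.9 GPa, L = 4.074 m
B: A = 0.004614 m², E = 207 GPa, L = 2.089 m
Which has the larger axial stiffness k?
Model: a uniform prismatic bar under axial load, so k = (A·E) / L (SI units).
  A: k = (0.007289 × (1.119 × 10¹¹)) / 4.074 = 2.002 × 10⁸ N/m = 200.2 MN/m
  B: k = (0.004614 × (2.07 × 10¹¹)) / 2.089 = 4.572 × 10⁸ N/m = 457.2 MN/m
457.2 MN/m > 200.2 MN/m, so B is larger.
Final answer: B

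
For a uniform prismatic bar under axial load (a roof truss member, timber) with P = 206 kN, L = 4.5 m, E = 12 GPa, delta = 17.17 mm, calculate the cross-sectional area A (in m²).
Model: a uniform prismatic bar under axial load, so delta = (P·L) / (A·E).
Solve for A: A = (P·L) / (delta·E).
Convert to SI units:
  P = 206 kN = 206000 N
  E = 12 GPa = 1.2 × 10¹⁰ Pa
  delta = 17.17 mm = 0.01717 m
Substitute:
  A = (206000 × 4.5) / (0.01717 × (1.2 × 10¹⁰))
  A = 0.004499 m²
Final answer: A = 0.004499 m²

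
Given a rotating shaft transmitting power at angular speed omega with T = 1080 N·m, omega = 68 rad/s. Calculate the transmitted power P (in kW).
Model: a rotating shaft transmitting power at angular speed omega, so P = T·omega.
Substitute:
  P = 1080 × 68
  P = 73440 W
Convert: P = 73440 W = 73.44 kW
Final answer: P = 73.44 kW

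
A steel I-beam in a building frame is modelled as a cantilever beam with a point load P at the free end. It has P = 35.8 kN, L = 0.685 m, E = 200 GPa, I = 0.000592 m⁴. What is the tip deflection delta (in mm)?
Model: a cantilever beam with a point load P at the free end, so delta = (P·L^3) / (3·E·I).
Convert to SI units:
  P = 35.8 kN = 35800 N
  E = 200 GPa = 2 × 10¹¹ Pa
Substitute:
  delta = (35800 × 0.685^3) / (3 × (2 × 10¹¹) × 0.000592)
  delta = 3.24 × 10⁻⁵ m
Convert: delta = 3.24 × 10⁻⁵ m = 0.0324 mm
Final answer: delta = 0.0324 mm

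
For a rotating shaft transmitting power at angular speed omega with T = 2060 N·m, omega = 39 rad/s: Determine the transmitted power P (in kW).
Model: a rotating shaft transmitting power at angular speed omega, so P = T·omega.
Substitute:
  P = 2060 × 39
  P = 80340 W
Convert: P = 80340 W = 80.34 kW
Final answer: P = 80.34 kW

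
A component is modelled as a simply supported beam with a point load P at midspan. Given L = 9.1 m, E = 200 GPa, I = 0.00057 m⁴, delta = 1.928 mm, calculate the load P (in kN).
Model: a simply supported beam with a point load P at midspan, so delta = (P·L^3) / (48·E·I).
Solve for P: P = (48·delta·E·I) / L^3.
Convert to SI units:
  E = 200 GPa = 2 × 10¹¹ Pa
  delta = 1.928 mm = 0.001928 m
Substitute:
  P = (48 × 0.001928 × (2 × 10¹¹) × 0.00057) / 9.1^3
  P = 14000 N
Convert: P = 14000 N = 14 kN
Final answer: P = 14 kN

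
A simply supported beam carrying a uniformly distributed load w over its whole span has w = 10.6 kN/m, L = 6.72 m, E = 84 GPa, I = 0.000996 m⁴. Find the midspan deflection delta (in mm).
Model: a simply supported beam carrying a uniformly distributed load w over its whole span, so delta = (5·w·L^4) / (384·E·I).
Convert to SI units:
  w = 10.6 kN/m = 10600 N/m
  E = 84 GPa = 8.4 × 10¹⁰ Pa
Substitute:
  delta = (5 × 10600 × 6.72^4) / (384 × (8.4 × 10¹⁰) × 0.000996)
  delta = 0.003364 m
Convert: delta = 0.003364 m = 3.364 mm
Final answer: delta = 3.364 mm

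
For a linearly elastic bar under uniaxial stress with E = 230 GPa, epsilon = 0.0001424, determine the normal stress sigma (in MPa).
Model: a linearly elastic bar under uniaxial stress, so epsilon = sigma / E.
Solve for sigma: sigma = epsilon·E.
Convert to SI units:
  E = 230 GPa = 2.3 × 10¹¹ Pa
Substitute:
  sigma = 0.0001424 × (2.3 × 10¹¹)
  sigma = 3.275 × 10⁷ Pa
Convert: sigma = 3.275 × 10⁷ Pa = 32.75 MPa
Final answer: sigma = 32.75 MPa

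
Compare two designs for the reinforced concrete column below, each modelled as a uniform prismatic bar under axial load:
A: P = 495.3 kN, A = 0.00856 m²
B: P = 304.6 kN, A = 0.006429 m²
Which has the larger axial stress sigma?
Model: a uniform prismatic bar under axial load, so sigma = P / A (SI units).
  A: sigma = 495300 / 0.00856 = 5.786 × 10⁷ Pa = 57.86 MPa
  B: sigma = 304600 / 0.006429 = 4.738 × 10⁷ Pa = 47.38 MPa
57.86 MPa > 47.38 MPa, so A is larger.
Final answer: A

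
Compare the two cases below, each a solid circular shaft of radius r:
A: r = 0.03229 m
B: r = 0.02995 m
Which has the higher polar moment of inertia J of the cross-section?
Model: a solid circular shaft of radius r, so J = (π·r^4) / 2 (SI units).
  A: J = (π × 0.03229^4) / 2 = 1.708 × 10⁻⁶ m⁴
  B: J = (π × 0.02995^4) / 2 = 1.264 × 10⁻⁶ m⁴
1.708 × 10⁻⁶ m⁴ > 1.264 × 10⁻⁶ m⁴, so A is larger.
Final answer: A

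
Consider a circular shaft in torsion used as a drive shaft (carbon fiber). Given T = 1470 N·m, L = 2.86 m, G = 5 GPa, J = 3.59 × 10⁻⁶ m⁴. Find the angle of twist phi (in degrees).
Model: a circular shaft in torsion, so phi = (T·L) / (G·J).
Convert to SI units:
  G = 5 GPa = 5 × 10⁹ Pa
Substitute:
  phi = (1470 × 2.86) / ((5 × 10⁹) × (3.59 × 10⁻⁶))
  phi = 0.2342 rad
Convert to degrees: phi = 0.2342 × 180/π = 13.42°
Final answer: phi = 13.42°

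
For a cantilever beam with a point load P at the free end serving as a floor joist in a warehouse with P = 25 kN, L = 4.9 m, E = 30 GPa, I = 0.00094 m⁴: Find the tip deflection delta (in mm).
Model: a cantilever beam with a point load P at the free end, so delta = (P·L^3) / (3·E·I).
Convert to SI units:
  P = 25 kN = 25000 N
  E = 30 GPa = 3 × 10¹⁰ Pa
Substitute:
  delta = (25000 × 4.9^3) / (3 × (3 × 10¹⁰) × 0.00094)
  delta = 0.03477 m
Convert: delta = 0.03477 m = 34.77 mm
Final answer: delta = 34.77 mm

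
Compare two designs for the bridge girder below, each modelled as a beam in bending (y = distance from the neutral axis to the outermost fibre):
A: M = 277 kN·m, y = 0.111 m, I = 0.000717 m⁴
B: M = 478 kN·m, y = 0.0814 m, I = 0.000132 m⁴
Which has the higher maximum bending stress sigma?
Model: a beam in bending (y = distance from the neutral axis to the outermost fibre), so sigma = (M·y) / I (SI units).
  A: sigma = (277000 × 0.111) / 0.000717 = 4.288 × 10⁷ Pa = 42.88 MPa
  B: sigma = (478000 × 0.0814) / 0.000132 = 2.948 × 10⁸ Pa = 294.8 MPa
294.8 MPa > 42.88 MPa, so B is larger.
Final answer: B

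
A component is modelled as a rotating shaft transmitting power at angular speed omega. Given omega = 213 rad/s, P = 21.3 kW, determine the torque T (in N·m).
Model: a rotating shaft transmitting power at angular speed omega, so P = T·omega.
Solve for T: T = P / omega.
Convert to SI units:
  P = 21.3 kW = 21300 W
Substitute:
  T = 21300 / 213
  T = 100 N·m
Final answer: T = 100 N·m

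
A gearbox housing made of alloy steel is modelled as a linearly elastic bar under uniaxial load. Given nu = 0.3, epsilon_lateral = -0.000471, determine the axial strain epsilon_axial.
Model: a linearly elastic bar under uniaxial load, so epsilon_lateral = -nu·epsilon_axial.
Solve for epsilon_axial: epsilon_axial = -epsilon_lateral / nu.
Substitute:
  epsilon_axial = -(-0.000471) / 0.3
  epsilon_axial = 0.00157
Final answer: epsilon_axial = 0.00157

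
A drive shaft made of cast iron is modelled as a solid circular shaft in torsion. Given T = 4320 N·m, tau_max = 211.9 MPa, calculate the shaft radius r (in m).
Model: a solid circular shaft in torsion, so tau_max = (2·T) / (π·r^3).
Solve for r: r = ((2·T) / (π·tau_max))^(1/3).
Convert to SI units:
  tau_max = 211.9 MPa = 2.119 × 10⁸ Pa
Substitute:
  r = ((2 × 4320) / (π × (2.119 × 10⁸)))^(1/3)
  r = 0.0235 m
Final answer: r = 0.0235 m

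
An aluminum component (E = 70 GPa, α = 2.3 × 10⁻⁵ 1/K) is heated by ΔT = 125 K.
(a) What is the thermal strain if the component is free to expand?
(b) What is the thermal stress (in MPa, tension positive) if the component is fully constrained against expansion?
(a) Free thermal strain ε_th = α·ΔT = (2.3 × 10⁻⁵) × 125 = 0.002875
(b) Fully constrained, the expansion is suppressed, so σ = -E·α·ΔT. Convert E = 70 GPa = 7 × 10¹⁰ Pa.
  σ = -(7 × 10¹⁰) × (2.3 × 10⁻⁵) × 125 = -2.012 × 10⁸ Pa = -201.2 MPa (compressive)
Final answer: (a) ε_th = 0.002875, (b) σ = -201.2 MPa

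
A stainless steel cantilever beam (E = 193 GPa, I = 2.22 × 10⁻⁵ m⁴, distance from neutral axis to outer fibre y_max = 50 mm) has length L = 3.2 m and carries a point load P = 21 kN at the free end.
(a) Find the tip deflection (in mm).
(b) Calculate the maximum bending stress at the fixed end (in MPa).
(a) Tip deflection of a cantilever with an end point load: δ = P·L^3 / (3·E·I). Convert P = 21 kN = 21000 N, E = 193 GPa = 1.93 × 10¹¹ Pa.
  δ = (21000 × 3.2^3) / (3 × (1.93 × 10¹¹) × (2.22 × 10⁻⁵)) = 0.05353 m = 53.53 mm
(b) Maximum bending moment at the fixed end: M = P·L = 21000 × 3.2 = 67200 N·m. Convert y_max = 50 mm = 0.05 m.
  σ = M·y_max / I = (67200 × 0.05) / (2.22 × 10⁻⁵) = 1.514 × 10⁸ Pa = 151.4 MPa
Final answer: (a) δ = 53.53 mm, (b) σ = 151.4 MPa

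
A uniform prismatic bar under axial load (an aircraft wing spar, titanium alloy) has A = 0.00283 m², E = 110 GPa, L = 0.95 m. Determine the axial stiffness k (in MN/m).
Model: a uniform prismatic bar under axial load, so k = (A·E) / L.
Convert to SI units:
  E = 110 GPa = 1.1 × 10¹¹ Pa
Substitute:
  k = (0.00283 × (1.1 × 10¹¹)) / 0.95
  k = 3.277 × 10⁸ N/m
Convert: k = 3.277 × 10⁸ N/m = 327.7 MN/m
Final answer: k = 327.7 MN/m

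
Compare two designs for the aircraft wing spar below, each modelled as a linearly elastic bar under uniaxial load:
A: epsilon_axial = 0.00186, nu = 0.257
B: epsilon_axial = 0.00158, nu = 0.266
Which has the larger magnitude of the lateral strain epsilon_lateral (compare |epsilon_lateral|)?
Model: a linearly elastic bar under uniaxial load, so epsilon_lateral = -nu·epsilon_axial (SI units).
  A: epsilon_lateral = -(0.257 × 0.00186) = -0.000478
  B: epsilon_lateral = -(0.266 × 0.00158) = -0.0004203
|epsilon_lateral|: A = 0.000478, B = 0.0004203, so A is larger in magnitude.
Final answer: A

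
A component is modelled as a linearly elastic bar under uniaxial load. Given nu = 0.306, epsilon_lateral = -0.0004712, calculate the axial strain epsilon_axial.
Model: a linearly elastic bar under uniaxial load, so epsilon_lateral = -nu·epsilon_axial.
Solve for epsilon_axial: epsilon_axial = -epsilon_lateral / nu.
Substitute:
  epsilon_axial = -(-0.0004712) / 0.306
  epsilon_axial = 0.00154
Final answer: epsilon_axial = 0.00154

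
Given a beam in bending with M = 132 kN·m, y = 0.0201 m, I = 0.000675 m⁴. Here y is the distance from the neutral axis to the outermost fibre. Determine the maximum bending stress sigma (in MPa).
Model: a beam in bending, so sigma = (M·y) / I.
Convert to SI units:
  M = 132 kN·m = 132000 N·m
Substitute:
  sigma = (132000 × 0.0201) / 0.000675
  sigma = 3.931 × 10⁶ Pa
Convert: sigma = 3.931 × 10⁶ Pa = 3.931 MPa
Final answer: sigma = 3.931 MPa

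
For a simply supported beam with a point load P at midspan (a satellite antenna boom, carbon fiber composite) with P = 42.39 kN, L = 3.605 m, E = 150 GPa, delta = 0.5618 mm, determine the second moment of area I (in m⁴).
Model: a simply supported beam with a point load P at midspan, so delta = (P·L^3) / (48·E·I).
Solve for I: I = (P·L^3) / (48·delta·E).
Convert to SI units:
  P = 42.39 kN = 42390 N
  E = 150 GPa = 1.5 × 10¹¹ Pa
  delta = 0.5618 mm = 0.0005618 m
Substitute:
  I = (42390 × 3.605^3) / (48 × 0.0005618 × (1.5 × 10¹¹))
  I = 0.000491 m⁴
Final answer: I = 0.000491 m⁴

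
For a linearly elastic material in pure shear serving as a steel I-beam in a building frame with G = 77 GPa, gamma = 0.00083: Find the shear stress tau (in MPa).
Model: a linearly elastic material in pure shear, so tau = G·gamma.
Convert to SI units:
  G = 77 GPa = 7.7 × 10¹⁰ Pa
Substitute:
  tau = (7.7 × 10¹⁰) × 0.00083
  tau = 6.391 × 10⁷ Pa
Convert: tau = 6.391 × 10⁷ Pa = 63.91 MPa
Final answer: tau = 63.91 MPa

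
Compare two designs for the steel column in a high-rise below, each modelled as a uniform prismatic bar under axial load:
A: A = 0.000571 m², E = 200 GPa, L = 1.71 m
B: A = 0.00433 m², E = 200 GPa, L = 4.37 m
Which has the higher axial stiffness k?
Model: a uniform prismatic bar under axial load, so k = (A·E) / L (SI units).
  A: k = (0.000571 × (2 × 10¹¹)) / 1.71 = 6.678 × 10⁷ N/m = 66.78 MN/m
  B: k = (0.00433 × (2 × 10¹¹)) / 4.37 = 1.982 × 10⁸ N/m = 198.2 MN/m
198.2 MN/m > 66.78 MN/m, so B is larger.
Final answer: B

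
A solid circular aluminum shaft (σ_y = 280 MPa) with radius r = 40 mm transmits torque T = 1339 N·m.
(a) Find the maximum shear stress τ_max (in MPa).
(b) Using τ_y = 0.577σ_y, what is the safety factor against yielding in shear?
(a) For a solid circular shaft, τ_max = T·r/J with J = π·r^4/2, i.e. τ_max = 2·T / (π·r^3). Convert r = 40 mm = 0.04 m.
  τ_max = (2 × 1339) / (π × 0.04^3) = 1.332 × 10⁷ Pa = 13.32 MPa
(b) τ_y = 0.577 × 280 = 161.56 MPa
  SF = τ_y/τ_max = 161.56 / 13.32 = 12.13
Final answer: (a) τ_max = 13.32 MPa, (b) SF = 12.13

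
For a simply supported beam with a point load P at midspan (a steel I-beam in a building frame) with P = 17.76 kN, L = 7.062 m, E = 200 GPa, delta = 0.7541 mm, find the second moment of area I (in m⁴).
Model: a simply supported beam with a point load P at midspan, so delta = (P·L^3) / (48·E·I).
Solve for I: I = (P·L^3) / (48·delta·E).
Convert to SI units:
  P = 17.76 kN = 17760 N
  E = 200 GPa = 2 × 10¹¹ Pa
  delta = 0.7541 mm = 0.0007541 m
Substitute:
  I = (17760 × 7.062^3) / (48 × 0.0007541 × (2 × 10¹¹))
  I = 0.000864 m⁴
Final answer: I = 0.000864 m⁴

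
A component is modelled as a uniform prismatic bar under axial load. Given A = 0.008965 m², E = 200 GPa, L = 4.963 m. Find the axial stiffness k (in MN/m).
Model: a uniform prismatic bar under axial load, so k = (A·E) / L.
Convert to SI units:
  E = 200 GPa = 2 × 10¹¹ Pa
Substitute:
  k = (0.008965 × (2 × 10¹¹)) / 4.963
  k = 3.613 × 10⁸ N/m
Convert: k = 3.613 × 10⁸ N/m = 361.3 MN/m
Final answer: k = 361.3 MN/m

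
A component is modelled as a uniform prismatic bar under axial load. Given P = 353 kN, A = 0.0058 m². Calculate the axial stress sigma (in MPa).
Model: a uniform prismatic bar under axial load, so sigma = P / A.
Convert to SI units:
  P = 353 kN = 353000 N
Substitute:
  sigma = 353000 / 0.0058
  sigma = 6.086 × 10⁷ Pa
Convert: sigma = 6.086 × 10⁷ Pa = 60.86 MPa
Final answer: sigma = 60.86 MPa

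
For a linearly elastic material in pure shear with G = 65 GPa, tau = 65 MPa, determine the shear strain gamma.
Model: a linearly elastic material in pure shear, so tau = G·gamma.
Solve for gamma: gamma = tau / G.
Convert to SI units:
  G = 65 GPa = 6.5 × 10¹⁰ Pa
  tau = 65 MPa = 6.5 × 10⁷ Pa
Substitute:
  gamma = (6.5 × 10⁷) / (6.5 × 10¹⁰)
  gamma = 0.001
Final answer: gamma = 0.001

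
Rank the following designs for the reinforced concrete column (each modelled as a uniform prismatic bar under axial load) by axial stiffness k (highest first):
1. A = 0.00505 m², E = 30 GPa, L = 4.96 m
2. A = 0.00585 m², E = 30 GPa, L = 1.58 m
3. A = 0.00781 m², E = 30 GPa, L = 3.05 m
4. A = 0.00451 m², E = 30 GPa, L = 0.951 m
Model: a uniform prismatic bar under axial load, so k = (A·E) / L (SI units).
  Case 1: k = (0.00505 × (3 × 10¹⁰)) / 4.96 = 3.054 × 10⁷ N/m = 30.54 MN/m
  Case 2: k = (0.00585 × (3 × 10¹⁰)) / 1.58 = 1.111 × 10⁸ N/m = 111.1 MN/m
  Case 3: k = (0.00781 × (3 × 10¹⁰)) / 3.05 = 7.682 × 10⁷ N/m = 76.82 MN/m
  Case 4: k = (0.00451 × (3 × 10¹⁰)) / 0.951 = 1.423 × 10⁸ N/m = 142.3 MN/m
Ordering: 142.3 MN/m (case 4) > 111.1 MN/m (case 2) > 76.82 MN/m (case 3) > 30.54 MN/m (case 1)
Final answer: 4, 2, 3, 1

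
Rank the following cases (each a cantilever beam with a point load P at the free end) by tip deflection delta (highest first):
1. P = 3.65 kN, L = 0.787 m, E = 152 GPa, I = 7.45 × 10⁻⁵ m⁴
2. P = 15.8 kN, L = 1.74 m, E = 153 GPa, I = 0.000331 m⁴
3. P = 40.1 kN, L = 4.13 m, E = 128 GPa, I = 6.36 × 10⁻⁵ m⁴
Model: a cantilever beam with a point load P at the free end, so delta = (P·L^3) / (3·E·I) (SI units).
  Case 1: delta = (3650 × 0.787^3) / (3 × (1.52 × 10¹¹) × (7.45 × 10⁻⁵)) = 5.237 × 10⁻⁵ m = 0.05237 mm
  Case 2: delta = (15800 × 1.74^3) / (3 × (1.53 × 10¹¹) × 0.000331) = 0.0005479 m = 0.5479 mm
  Case 3: delta = (40100 × 4.13^3) / (3 × (1.28 × 10¹¹) × (6.36 × 10⁻⁵)) = 0.1157 m = 115.7 mm
Ordering: 115.7 mm (case 3) > 0.5479 mm (case 2) > 0.05237 mm (case 1)
Final answer: 3, 2, 1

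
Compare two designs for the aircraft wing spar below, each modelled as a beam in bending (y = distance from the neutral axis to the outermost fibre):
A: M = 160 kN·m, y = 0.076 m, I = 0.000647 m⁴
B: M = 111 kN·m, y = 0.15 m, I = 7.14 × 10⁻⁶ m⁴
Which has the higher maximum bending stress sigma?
Model: a beam in bending (y = distance from the neutral axis to the outermost fibre), so sigma = (M·y) / I (SI units).
  A: sigma = (160000 × 0.076) / 0.000647 = 1.879 × 10⁷ Pa = 18.79 MPa
  B: sigma = (111000 × 0.15) / (7.14 × 10⁻⁶) = 2.332 × 10⁹ Pa = 2332 MPa
2332 MPa > 18.79 MPa, so B is larger.
Final answer: B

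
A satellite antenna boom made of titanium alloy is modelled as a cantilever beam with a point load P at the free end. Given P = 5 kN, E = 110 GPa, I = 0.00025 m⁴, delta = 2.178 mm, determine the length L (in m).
Model: a cantilever beam with a point load P at the free end, so delta = (P·L^3) / (3·E·I).
Solve for L: L = ((3·delta·E·I) / P)^(1/3).
Convert to SI units:
  P = 5 kN = 5000 N
  E = 110 GPa = 1.1 × 10¹¹ Pa
  delta = 2.178 mm = 0.002178 m
Substitute:
  L = ((3 × 0.002178 × (1.1 × 10¹¹) × 0.00025) / 5000)^(1/3)
  L = 3.3 m
Final answer: L = 3.3 m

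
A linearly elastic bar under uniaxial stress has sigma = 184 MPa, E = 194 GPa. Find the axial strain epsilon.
Model: a linearly elastic bar under uniaxial stress, so epsilon = sigma / E.
Convert to SI units:
  sigma = 184 MPa = 1.84 × 10⁸ Pa
  E = 194 GPa = 1.94 × 10¹¹ Pa
Substitute:
  epsilon = (1.84 × 10⁸) / (1.94 × 10¹¹)
  epsilon = 0.0009485
Final answer: epsilon = 0.0009485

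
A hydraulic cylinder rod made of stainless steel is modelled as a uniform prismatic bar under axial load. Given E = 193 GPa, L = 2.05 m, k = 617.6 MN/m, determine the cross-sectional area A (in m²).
Model: a uniform prismatic bar under axial load, so k = (A·E) / L.
Solve for A: A = (k·L) / E.
Convert to SI units:
  E = 193 GPa = 1.93 × 10¹¹ Pa
  k = 617.6 MN/m = 6.176 × 10⁸ N/m
Substitute:
  A = ((6.176 × 10⁸) × 2.05) / (1.93 × 10¹¹)
  A = 0.00656 m²
Final answer: A = 0.00656 m²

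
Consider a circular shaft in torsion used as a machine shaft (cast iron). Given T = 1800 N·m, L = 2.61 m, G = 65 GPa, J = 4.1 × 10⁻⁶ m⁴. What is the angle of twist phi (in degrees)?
Model: a circular shaft in torsion, so phi = (T·L) / (G·J).
Convert to SI units:
  G = 65 GPa = 6.5 × 10¹⁰ Pa
Substitute:
  phi = (1800 × 2.61) / ((6.5 × 10¹⁰) × (4.1 × 10⁻⁶))
  phi = 0.01763 rad
Convert to degrees: phi = 0.01763 × 180/π = 1.01°
Final answer: phi = 1.01°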